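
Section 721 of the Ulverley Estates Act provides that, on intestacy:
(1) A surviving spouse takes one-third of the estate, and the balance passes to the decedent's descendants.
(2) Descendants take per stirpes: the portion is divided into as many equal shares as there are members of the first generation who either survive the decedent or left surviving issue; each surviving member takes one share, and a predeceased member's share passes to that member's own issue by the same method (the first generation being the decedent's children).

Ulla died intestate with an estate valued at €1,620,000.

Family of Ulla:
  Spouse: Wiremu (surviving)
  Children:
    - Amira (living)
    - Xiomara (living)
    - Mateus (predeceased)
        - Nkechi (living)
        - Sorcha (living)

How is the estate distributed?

Wiremu: €540,000; Amira: €360,000; Xiomara: €360,000; Nkechi: €180,000; Sorcha: €180,000

Wiremu takes one-third of €1,620,000 = €540,000. The remaining €1,080,000 passes to the descendants.
The descendants' portion (€1,080,000) is divided into 3 shares of €360,000: Amira and Xiomara each take €360,000; Mateus's €360,000 share passes to Mateus's issue.
Mateus's share (€360,000) is divided into 2 shares of €180,000: Nkechi and Sorcha each take €180,000.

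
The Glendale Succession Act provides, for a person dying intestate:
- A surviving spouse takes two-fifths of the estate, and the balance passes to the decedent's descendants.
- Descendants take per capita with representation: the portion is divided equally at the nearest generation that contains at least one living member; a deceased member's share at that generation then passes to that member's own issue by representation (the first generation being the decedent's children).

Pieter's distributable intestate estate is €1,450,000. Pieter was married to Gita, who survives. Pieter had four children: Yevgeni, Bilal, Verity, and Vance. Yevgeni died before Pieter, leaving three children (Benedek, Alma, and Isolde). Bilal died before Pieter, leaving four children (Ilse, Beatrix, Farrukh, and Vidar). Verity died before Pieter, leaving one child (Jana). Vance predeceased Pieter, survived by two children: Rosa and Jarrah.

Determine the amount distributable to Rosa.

Gita takes two-fifths of €1,450,000 = €580,000. The remaining €870,000 passes to the descendants.
No child survives, so the initial division is made at the grandchildren's generation.
The descendants' portion (€870,000) is divided into 10 shares of €87,000: Benedek, Alma, Isolde, Ilse, Beatrix, Farrukh, Vidar, Jana, Rosa, and Jarrah each take €87,000.

Rosa receives €87,000.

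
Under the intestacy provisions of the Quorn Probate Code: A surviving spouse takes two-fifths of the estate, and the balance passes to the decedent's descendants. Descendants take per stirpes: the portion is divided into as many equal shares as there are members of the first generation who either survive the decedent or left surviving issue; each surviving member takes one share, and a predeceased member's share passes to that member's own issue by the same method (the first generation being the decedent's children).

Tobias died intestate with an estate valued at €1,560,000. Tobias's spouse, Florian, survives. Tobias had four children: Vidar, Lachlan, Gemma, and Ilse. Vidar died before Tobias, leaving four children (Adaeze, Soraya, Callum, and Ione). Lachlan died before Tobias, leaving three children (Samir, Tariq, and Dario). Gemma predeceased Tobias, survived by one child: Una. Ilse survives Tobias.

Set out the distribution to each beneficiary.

Florian: €624,000; Adaeze: €58,500; Soraya: €58,500; Callum: €58,500; Ione: €58,500; Samir: €78,000; Tariq: €78,000; Dario: €78,000; Una: €234,000; Ilse: €234,000

Florian takes two-fifths of €1,560,000 = €624,000. The remaining €936,000 passes to the descendants.
The descendants' portion (€936,000) is divided into 4 shares of €234,000: Ilse takes €234,000; Vidar's €234,000 share passes to Vidar's issue; Lachlan's €234,000 share passes to Lachlan's issue; Gemma's €234,000 share passes to Gemma's issue.
Vidar's share (€234,000) is divided into 4 shares of €58,500: Adaeze, Soraya, Callum, and Ione each take €58,500.
Lachlan's share (€234,000) is divided into 3 shares of €78,000: Samir, Tariq, and Dario each take €78,000.
Gemma's share (€234,000) passes entirely to Una.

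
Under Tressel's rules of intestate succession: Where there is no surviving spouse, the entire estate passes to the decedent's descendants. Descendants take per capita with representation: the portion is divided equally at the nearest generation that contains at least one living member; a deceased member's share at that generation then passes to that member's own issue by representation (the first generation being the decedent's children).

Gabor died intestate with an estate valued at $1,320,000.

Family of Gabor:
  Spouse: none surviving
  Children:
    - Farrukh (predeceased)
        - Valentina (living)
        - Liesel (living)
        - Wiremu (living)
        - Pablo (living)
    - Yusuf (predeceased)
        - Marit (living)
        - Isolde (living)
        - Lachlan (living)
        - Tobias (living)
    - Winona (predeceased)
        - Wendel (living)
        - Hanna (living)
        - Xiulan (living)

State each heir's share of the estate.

Valentina: $120,000; Liesel: $120,000; Wiremu: $120,000; Pablo: $120,000; Marit: $120,000; Isolde: $120,000; Lachlan: $120,000; Tobias: $120,000; Wendel: $120,000; Hanna: $120,000; Xiulan: $120,000

The entire $1,320,000 passes to the descendants.
No child survives, so the initial division is made at the grandchildren's generation.
That amount ($1,320,000) is divided into 11 shares of $120,000: Valentina, Liesel, Wiremu, Pablo, Marit, Isolde, Lachlan, Tobias, Wendel, Hanna, and Xiulan each take $120,000.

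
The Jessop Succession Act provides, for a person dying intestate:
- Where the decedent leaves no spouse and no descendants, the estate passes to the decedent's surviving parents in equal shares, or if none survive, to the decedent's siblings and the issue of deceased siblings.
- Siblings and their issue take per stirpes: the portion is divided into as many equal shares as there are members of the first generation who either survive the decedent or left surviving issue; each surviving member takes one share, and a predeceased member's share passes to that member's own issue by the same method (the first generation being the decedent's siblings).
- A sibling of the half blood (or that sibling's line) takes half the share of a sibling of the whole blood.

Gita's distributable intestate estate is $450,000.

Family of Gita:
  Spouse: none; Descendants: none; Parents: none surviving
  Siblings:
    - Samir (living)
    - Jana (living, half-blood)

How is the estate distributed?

Samir: $300,000; Jana: $150,000

The entire $450,000 passes to the siblings and their issue.
Counting each half-blood sibling's line as half a unit, there are 3/2 units in $450,000, so one unit is $300,000. Whole-blood lines (Samir) take $300,000 each; half-blood lines (Jana) take $150,000 each.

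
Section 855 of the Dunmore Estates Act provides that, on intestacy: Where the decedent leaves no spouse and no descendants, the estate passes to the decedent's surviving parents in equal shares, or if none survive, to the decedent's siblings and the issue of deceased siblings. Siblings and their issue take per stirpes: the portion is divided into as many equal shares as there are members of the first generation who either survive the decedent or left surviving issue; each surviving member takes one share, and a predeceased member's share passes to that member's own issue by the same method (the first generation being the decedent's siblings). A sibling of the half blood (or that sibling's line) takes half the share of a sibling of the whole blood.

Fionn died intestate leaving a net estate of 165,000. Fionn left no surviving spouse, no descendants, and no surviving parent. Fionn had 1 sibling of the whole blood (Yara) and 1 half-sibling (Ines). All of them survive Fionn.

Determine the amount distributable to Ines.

The entire 165,000 passes to the siblings and their issue.
Counting each half-blood sibling's line as half a unit, there are 3/2 units in 165,000, so one unit is 110,000. Whole-blood lines (Yara) take 110,000 each; half-blood lines (Ines) take 55,000 each.

Ines receives 55,000.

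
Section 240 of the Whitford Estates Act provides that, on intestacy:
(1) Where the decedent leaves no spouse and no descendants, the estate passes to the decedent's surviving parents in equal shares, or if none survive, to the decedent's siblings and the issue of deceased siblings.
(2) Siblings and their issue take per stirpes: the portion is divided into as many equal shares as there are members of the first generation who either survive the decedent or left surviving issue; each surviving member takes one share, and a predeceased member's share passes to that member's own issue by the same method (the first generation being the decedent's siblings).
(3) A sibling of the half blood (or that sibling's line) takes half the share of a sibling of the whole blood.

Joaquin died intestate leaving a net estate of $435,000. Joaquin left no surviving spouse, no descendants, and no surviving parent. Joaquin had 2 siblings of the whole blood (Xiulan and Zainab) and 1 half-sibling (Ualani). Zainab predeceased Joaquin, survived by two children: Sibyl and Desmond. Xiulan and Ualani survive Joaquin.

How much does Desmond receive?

The entire $435,000 passes to the siblings and their issue.
Counting each half-blood sibling's line as half a unit, there are 5/2 units in $435,000, so one unit is $174,000. Whole-blood lines (Xiulan and Zainab) take $174,000 each; half-blood lines (Ualani) take $87,000 each.
Zainab's share ($174,000) is divided into 2 shares of $87,000: Sibyl and Desmond each take $87,000.

Desmond receives $87,000.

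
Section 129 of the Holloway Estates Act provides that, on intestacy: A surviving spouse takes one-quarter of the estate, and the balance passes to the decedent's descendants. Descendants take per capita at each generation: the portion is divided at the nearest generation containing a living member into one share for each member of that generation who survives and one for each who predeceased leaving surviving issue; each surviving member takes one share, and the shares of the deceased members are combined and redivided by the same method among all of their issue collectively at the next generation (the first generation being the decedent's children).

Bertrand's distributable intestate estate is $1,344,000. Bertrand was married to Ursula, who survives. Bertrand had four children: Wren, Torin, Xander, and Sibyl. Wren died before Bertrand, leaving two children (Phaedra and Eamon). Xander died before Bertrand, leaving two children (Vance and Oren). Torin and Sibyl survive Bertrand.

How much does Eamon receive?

Eamon receives $126,000.

Ursula takes one-quarter of $1,344,000 = $336,000. The remaining $1,008,000 passes to the descendants.
The descendants' portion ($1,008,000) is divided at the children's generation into 4 shares of $252,000. Torin and Sibyl each take $252,000. The 2 shares of the deceased (Wren and Xander) are combined into a pool of $504,000.
That pool ($504,000) is divided at the grandchildren's generation equally among Phaedra, Eamon, Vance, and Oren: $126,000 each.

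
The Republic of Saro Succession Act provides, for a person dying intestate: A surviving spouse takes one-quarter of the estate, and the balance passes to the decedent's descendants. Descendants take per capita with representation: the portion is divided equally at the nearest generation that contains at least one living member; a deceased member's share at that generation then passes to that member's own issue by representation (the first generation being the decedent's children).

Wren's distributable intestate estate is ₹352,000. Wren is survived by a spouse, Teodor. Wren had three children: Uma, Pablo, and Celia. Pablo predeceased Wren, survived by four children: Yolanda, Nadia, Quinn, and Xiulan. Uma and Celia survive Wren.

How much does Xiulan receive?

Xiulan receives ₹22,000.

Teodor takes one-quarter of ₹352,000 = ₹88,000. The remaining ₹264,000 passes to the descendants.
The descendants' portion (₹264,000) is divided into 3 shares of ₹88,000: Uma and Celia each take ₹88,000; Pablo's ₹88,000 share passes to Pablo's issue.
Pablo's share (₹88,000) is divided into 4 shares of ₹22,000: Yolanda, Nadia, Quinn, and Xiulan each take ₹22,000.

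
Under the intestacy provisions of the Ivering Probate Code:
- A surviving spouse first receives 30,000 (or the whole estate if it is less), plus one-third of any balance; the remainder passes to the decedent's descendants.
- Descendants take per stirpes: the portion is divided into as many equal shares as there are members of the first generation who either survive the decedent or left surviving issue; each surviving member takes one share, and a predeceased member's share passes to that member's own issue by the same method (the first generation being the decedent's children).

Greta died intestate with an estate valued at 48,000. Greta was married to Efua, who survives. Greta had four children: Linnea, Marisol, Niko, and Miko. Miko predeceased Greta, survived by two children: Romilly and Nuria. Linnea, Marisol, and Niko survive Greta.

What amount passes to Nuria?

Efua first takes 30,000, leaving a balance of 18,000. Efua then takes one-third of the balance (6,000), for a total of 36,000. The remaining 12,000 passes to the descendants.
The descendants' portion (12,000) is divided into 4 shares of 3,000: Linnea, Marisol, and Niko each take 3,000; Miko's 3,000 share passes to Miko's issue.
Miko's share (3,000) is divided into 2 shares of 1,500: Romilly and Nuria each take 1,500.

Nuria receives 1,500.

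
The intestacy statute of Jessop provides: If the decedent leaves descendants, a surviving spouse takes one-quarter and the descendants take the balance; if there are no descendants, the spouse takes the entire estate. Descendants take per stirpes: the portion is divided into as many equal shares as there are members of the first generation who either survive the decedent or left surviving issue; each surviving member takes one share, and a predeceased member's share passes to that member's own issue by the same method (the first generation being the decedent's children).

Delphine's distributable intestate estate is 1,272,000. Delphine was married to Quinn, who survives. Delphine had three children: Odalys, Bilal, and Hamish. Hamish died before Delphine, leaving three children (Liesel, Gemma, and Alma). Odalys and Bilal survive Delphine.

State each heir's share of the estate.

Quinn: 318,000; Odalys: 318,000; Bilal: 318,000; Liesel: 106,000; Gemma: 106,000; Alma: 106,000

Quinn takes one-quarter of 1,272,000 = 318,000. The remaining 954,000 passes to the descendants.
The descendants' portion (954,000) is divided into 3 shares of 318,000: Odalys and Bilal each take 318,000; Hamish's 318,000 share passes to Hamish's issue.
Hamish's share (318,000) is divided into 3 shares of 106,000: Liesel, Gemma, and Alma each take 106,000.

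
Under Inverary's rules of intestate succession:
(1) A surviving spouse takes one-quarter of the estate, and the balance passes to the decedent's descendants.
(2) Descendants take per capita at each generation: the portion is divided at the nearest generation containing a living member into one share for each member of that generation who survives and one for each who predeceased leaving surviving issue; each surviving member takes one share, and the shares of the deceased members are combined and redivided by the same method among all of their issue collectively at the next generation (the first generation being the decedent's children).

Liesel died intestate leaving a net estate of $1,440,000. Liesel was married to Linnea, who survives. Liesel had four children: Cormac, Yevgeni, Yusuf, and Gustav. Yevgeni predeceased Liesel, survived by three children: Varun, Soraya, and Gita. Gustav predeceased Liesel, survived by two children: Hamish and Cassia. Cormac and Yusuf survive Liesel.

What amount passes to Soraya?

Linnea takes one-quarter of $1,440,000 = $360,000. The remaining $1,080,000 passes to the descendants.
The descendants' portion ($1,080,000) is divided at the children's generation into 4 shares of $270,000. Cormac and Yusuf each take $270,000. The 2 shares of the deceased (Yevgeni and Gustav) are combined into a pool of $540,000.
That pool ($540,000) is divided at the grandchildren's generation equally among Varun, Soraya, Gita, Hamish, and Cassia: $108,000 each.

Soraya receives $108,000.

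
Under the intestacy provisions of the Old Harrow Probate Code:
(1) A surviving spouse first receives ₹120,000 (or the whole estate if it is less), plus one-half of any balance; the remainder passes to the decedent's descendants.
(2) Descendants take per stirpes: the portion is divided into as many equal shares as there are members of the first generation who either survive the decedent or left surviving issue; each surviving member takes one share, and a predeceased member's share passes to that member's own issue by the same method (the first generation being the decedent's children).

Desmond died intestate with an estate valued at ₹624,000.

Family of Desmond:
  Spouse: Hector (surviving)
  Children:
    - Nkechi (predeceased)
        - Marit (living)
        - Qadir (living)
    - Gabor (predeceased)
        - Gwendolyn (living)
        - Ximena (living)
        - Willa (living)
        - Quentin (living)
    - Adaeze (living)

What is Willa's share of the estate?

Willa receives ₹21,000.

Hector first takes ₹120,000, leaving a balance of ₹504,000. Hector then takes one-half of the balance (₹252,000), for a total of ₹372,000. The remaining ₹252,000 passes to the descendants.
The descendants' portion (₹252,000) is divided into 3 shares of ₹84,000: Adaeze takes ₹84,000; Nkechi's ₹84,000 share passes to Nkechi's issue; Gabor's ₹84,000 share passes to Gabor's issue.
Nkechi's share (₹84,000) is divided into 2 shares of ₹42,000: Marit and Qadir each take ₹42,000.
Gabor's share (₹84,000) is divided into 4 shares of ₹21,000: Gwendolyn, Ximena, Willa, and Quentin each take ₹21,000.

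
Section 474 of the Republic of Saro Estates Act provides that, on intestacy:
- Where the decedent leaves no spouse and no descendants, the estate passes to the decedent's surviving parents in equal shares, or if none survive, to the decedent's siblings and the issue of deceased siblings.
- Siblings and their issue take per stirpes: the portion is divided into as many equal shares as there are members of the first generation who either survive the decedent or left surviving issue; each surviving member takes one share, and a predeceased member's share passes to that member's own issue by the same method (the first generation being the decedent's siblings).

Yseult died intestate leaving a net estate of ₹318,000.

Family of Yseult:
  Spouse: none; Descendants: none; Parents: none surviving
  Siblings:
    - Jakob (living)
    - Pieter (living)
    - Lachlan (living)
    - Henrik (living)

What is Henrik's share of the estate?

The entire ₹318,000 passes to the siblings and their issue.
That amount (₹318,000) is divided into 4 shares of ₹79,500: Jakob, Pieter, Lachlan, and Henrik each take ₹79,500.

Henrik receives ₹79,500.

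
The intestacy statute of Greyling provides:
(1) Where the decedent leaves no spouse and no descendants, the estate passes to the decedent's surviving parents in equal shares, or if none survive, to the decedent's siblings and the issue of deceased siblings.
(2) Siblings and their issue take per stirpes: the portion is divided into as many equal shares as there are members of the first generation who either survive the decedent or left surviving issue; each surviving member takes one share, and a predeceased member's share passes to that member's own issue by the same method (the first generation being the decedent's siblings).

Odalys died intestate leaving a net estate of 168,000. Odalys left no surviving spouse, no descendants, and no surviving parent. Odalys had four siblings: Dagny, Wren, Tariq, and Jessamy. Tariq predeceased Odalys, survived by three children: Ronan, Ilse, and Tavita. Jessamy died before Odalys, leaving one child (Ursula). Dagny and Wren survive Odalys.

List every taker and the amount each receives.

Dagny: 42,000; Wren: 42,000; Ronan: 14,000; Ilse: 14,000; Tavita: 14,000; Ursula: 42,000

The entire 168,000 passes to the siblings and their issue.
That amount (168,000) is divided into 4 shares of 42,000: Dagny and Wren each take 42,000; Tariq's 42,000 share passes to Tariq's issue; Jessamy's 42,000 share passes to Jessamy's issue.
Tariq's share (42,000) is divided into 3 shares of 14,000: Ronan, Ilse, and Tavita each take 14,000.
Jessamy's share (42,000) passes entirely to Ursula.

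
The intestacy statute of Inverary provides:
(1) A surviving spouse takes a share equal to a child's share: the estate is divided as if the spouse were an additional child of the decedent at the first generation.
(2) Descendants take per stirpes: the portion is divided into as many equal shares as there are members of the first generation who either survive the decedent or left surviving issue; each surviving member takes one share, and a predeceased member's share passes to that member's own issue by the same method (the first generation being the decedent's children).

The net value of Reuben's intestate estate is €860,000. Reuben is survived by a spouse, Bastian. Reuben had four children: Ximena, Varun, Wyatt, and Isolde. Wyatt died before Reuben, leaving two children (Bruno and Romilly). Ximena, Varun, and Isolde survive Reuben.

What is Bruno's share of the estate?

Bruno receives €86,000.

The spouse counts as an additional share at the children's level, so there are 5 primary shares of €172,000. Bastian takes one such share (€172,000).
The children's combined portion (€688,000) is divided into 4 shares of €172,000: Ximena, Varun, and Isolde each take €172,000; Wyatt's €172,000 share passes to Wyatt's issue.
Wyatt's share (€172,000) is divided into 2 shares of €86,000: Bruno and Romilly each take €86,000.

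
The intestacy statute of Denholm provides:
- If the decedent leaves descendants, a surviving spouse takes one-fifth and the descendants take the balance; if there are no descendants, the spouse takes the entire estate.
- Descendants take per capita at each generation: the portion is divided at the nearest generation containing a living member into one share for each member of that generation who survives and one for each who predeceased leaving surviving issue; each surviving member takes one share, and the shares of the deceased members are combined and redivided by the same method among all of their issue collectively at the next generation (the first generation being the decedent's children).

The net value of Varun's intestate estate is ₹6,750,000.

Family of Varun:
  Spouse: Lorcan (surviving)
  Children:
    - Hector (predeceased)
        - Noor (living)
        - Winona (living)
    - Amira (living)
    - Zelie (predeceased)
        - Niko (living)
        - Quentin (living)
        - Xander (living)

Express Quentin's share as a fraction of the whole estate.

Lorcan takes one-fifth of ₹6,750,000 = ₹1,350,000. The remaining ₹5,400,000 passes to the descendants.
The descendants' portion (₹5,400,000) is divided at the children's generation into 3 shares of ₹1,800,000. Amira takes ₹1,800,000. The 2 shares of the deceased (Hector and Zelie) are combined into a pool of ₹3,600,000.
That pool (₹3,600,000) is divided at the grandchildren's generation equally among Noor, Winona, Niko, Quentin, and Xander: ₹720,000 each.

Quentin receives 8/75 of the estate.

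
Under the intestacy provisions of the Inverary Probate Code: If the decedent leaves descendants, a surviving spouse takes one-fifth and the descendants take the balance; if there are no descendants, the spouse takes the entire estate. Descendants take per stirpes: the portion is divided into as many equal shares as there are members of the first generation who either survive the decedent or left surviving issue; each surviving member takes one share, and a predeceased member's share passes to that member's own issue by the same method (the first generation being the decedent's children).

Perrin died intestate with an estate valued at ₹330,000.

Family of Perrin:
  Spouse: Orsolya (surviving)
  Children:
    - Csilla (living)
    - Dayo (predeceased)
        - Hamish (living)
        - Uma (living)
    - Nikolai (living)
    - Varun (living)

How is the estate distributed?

Orsolya takes one-fifth of ₹330,000 = ₹66,000. The remaining ₹264,000 passes to the descendants.
The descendants' portion (₹264,000) is divided into 4 shares of ₹66,000: Csilla, Nikolai, and Varun each take ₹66,000; Dayo's ₹66,000 share passes to Dayo's issue.
Dayo's share (₹66,000) is divided into 2 shares of ₹33,000: Hamish and Uma each take ₹33,000.

Orsolya: ₹66,000; Csilla: ₹66,000; Hamish: ₹33,000; Uma: ₹33,000; Nikolai: ₹66,000; Varun: ₹66,000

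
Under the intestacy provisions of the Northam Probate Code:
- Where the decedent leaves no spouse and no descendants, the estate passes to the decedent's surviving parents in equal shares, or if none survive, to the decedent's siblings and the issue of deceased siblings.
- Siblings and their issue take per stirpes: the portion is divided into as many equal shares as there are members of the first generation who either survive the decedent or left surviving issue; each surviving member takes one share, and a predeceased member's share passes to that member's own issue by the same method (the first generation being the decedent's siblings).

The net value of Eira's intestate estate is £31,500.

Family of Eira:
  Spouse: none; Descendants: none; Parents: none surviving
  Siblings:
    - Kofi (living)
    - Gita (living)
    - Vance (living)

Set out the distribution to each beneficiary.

The entire £31,500 passes to the siblings and their issue.
That amount (£31,500) is divided into 3 shares of £10,500: Kofi, Gita, and Vance each take £10,500.

Kofi: £10,500; Gita: £10,500; Vance: £10,500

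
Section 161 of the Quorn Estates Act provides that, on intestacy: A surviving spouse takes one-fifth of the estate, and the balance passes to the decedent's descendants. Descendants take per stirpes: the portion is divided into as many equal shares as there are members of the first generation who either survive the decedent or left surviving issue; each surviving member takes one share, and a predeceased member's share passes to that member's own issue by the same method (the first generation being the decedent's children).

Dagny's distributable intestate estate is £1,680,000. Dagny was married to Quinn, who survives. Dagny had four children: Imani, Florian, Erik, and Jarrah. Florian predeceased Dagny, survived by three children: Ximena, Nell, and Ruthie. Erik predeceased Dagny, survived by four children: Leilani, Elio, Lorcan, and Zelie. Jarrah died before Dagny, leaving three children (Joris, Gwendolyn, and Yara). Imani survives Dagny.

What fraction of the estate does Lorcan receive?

Quinn takes one-fifth of £1,680,000 = £336,000. The remaining £1,344,000 passes to the descendants.
The descendants' portion (£1,344,000) is divided into 4 shares of £336,000: Imani takes £336,000; Florian's £336,000 share passes to Florian's issue; Erik's £336,000 share passes to Erik's issue; Jarrah's £336,000 share passes to Jarrah's issue.
Florian's share (£336,000) is divided into 3 shares of £112,000: Ximena, Nell, and Ruthie each take £112,000.
Erik's share (£336,000) is divided into 4 shares of £84,000: Leilani, Elio, Lorcan, and Zelie each take £84,000.
Jarrah's share (£336,000) is divided into 3 shares of £112,000: Joris, Gwendolyn, and Yara each take £112,000.

Lorcan receives 1/20 of the estate.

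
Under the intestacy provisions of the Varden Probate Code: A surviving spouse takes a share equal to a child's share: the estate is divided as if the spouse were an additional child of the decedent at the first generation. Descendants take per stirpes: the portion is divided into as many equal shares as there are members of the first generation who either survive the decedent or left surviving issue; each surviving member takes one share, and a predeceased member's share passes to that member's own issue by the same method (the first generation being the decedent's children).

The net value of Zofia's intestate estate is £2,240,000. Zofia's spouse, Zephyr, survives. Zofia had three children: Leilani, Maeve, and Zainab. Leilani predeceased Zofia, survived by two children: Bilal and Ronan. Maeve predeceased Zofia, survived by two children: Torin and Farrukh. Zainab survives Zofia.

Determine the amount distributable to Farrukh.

Farrukh receives £280,000.

The spouse counts as an additional share at the children's level, so there are 4 primary shares of £560,000. Zephyr takes one such share (£560,000).
The children's combined portion (£1,680,000) is divided into 3 shares of £560,000: Zainab takes £560,000; Leilani's £560,000 share passes to Leilani's issue; Maeve's £560,000 share passes to Maeve's issue.
Leilani's share (£560,000) is divided into 2 shares of £280,000: Bilal and Ronan each take £280,000.
Maeve's share (£560,000) is divided into 2 shares of £280,000: Torin and Farrukh each take £280,000.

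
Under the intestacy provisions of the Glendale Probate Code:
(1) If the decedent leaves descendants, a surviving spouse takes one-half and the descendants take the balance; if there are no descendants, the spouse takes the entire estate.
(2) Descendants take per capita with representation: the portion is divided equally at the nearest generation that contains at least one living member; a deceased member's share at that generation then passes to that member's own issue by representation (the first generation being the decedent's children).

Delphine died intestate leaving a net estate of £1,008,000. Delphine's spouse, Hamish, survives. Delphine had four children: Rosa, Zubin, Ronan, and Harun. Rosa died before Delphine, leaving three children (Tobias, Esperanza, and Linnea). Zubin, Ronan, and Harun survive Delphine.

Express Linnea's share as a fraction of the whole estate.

Linnea receives 1/24 of the estate.

Hamish takes one-half of £1,008,000 = £504,000. The remaining £504,000 passes to the descendants.
The descendants' portion (£504,000) is divided into 4 shares of £126,000: Zubin, Ronan, and Harun each take £126,000; Rosa's £126,000 share passes to Rosa's issue.
Rosa's share (£126,000) is divided into 3 shares of £42,000: Tobias, Esperanza, and Linnea each take £42,000.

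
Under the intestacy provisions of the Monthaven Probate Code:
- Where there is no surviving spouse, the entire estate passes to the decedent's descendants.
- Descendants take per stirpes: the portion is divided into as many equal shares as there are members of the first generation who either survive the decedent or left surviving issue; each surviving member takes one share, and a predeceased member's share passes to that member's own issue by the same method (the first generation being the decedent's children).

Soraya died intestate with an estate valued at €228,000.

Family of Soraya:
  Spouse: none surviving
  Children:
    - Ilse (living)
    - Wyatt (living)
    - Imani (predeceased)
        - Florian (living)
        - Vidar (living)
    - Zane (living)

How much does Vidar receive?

Vidar receives €28,500.

The entire €228,000 passes to the descendants.
That amount (€228,000) is divided into 4 shares of €57,000: Ilse, Wyatt, and Zane each take €57,000; Imani's €57,000 share passes to Imani's issue.
Imani's share (€57,000) is divided into 2 shares of €28,500: Florian and Vidar each take €28,500.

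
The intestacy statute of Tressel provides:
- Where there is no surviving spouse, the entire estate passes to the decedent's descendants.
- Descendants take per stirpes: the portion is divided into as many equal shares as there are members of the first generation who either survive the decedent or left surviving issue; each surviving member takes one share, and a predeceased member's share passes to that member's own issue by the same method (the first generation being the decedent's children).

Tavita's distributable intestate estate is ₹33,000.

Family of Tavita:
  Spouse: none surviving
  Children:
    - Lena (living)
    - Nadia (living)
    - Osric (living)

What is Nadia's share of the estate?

Nadia receives ₹11,000.

The entire ₹33,000 passes to the descendants.
That amount (₹33,000) is divided into 3 shares of ₹11,000: Lena, Nadia, and Osric each take ₹11,000.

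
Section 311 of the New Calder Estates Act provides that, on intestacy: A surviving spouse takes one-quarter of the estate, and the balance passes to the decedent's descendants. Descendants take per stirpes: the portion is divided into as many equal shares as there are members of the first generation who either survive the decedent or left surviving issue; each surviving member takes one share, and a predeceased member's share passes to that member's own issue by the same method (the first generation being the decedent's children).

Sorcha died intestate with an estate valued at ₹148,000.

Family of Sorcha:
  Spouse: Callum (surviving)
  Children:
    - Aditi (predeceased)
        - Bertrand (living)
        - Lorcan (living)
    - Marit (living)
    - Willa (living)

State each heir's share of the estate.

Callum takes one-quarter of ₹148,000 = ₹37,000. The remaining ₹111,000 passes to the descendants.
The descendants' portion (₹111,000) is divided into 3 shares of ₹37,000: Marit and Willa each take ₹37,000; Aditi's ₹37,000 share passes to Aditi's issue.
Aditi's share (₹37,000) is divided into 2 shares of ₹18,500: Bertrand and Lorcan each take ₹18,500.

Callum: ₹37,000; Bertrand: ₹18,500; Lorcan: ₹18,500; Marit: ₹37,000; Willa: ₹37,000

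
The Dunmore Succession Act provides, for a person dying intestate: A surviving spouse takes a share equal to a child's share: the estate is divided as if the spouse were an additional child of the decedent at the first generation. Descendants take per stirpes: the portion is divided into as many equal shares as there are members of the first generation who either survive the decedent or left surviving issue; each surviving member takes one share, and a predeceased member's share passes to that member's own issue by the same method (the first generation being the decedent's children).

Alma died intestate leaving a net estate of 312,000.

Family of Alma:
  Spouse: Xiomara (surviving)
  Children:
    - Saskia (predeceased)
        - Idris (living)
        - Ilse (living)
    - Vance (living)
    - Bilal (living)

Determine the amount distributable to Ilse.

Ilse receives 39,000.

The spouse counts as an additional share at the children's level, so there are 4 primary shares of 78,000. Xiomara takes one such share (78,000).
The children's combined portion (234,000) is divided into 3 shares of 78,000: Vance and Bilal each take 78,000; Saskia's 78,000 share passes to Saskia's issue.
Saskia's share (78,000) is divided into 2 shares of 39,000: Idris and Ilse each take 39,000.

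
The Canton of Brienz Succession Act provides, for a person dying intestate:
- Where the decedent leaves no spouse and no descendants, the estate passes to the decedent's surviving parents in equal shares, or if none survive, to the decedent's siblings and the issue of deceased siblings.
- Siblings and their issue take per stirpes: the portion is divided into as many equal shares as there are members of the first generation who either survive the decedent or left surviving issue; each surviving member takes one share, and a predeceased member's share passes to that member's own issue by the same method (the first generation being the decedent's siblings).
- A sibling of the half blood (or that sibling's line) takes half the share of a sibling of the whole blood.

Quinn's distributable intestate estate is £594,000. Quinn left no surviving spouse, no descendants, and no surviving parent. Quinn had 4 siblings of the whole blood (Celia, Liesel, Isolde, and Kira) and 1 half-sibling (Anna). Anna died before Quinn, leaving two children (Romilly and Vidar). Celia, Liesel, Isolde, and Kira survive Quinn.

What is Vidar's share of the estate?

The entire £594,000 passes to the siblings and their issue.
Counting each half-blood sibling's line as half a unit, there are 9/2 units in £594,000, so one unit is £132,000. Whole-blood lines (Celia, Liesel, Isolde, and Kira) take £132,000 each; half-blood lines (Anna) take £66,000 each.
Anna's share (£66,000) is divided into 2 shares of £33,000: Romilly and Vidar each take £33,000.

Vidar receives £33,000.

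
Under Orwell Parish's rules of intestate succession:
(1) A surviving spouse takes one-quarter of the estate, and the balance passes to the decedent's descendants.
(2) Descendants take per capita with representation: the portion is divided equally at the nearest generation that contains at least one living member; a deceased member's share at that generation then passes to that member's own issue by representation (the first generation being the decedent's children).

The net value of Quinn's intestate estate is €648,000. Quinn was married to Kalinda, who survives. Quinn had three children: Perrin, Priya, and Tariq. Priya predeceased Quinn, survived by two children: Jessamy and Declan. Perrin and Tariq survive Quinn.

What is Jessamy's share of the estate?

Kalinda takes one-quarter of €648,000 = €162,000. The remaining €486,000 passes to the descendants.
The descendants' portion (€486,000) is divided into 3 shares of €162,000: Perrin and Tariq each take €162,000; Priya's €162,000 share passes to Priya's issue.
Priya's share (€162,000) is divided into 2 shares of €81,000: Jessamy and Declan each take €81,000.

Jessamy receives €81,000.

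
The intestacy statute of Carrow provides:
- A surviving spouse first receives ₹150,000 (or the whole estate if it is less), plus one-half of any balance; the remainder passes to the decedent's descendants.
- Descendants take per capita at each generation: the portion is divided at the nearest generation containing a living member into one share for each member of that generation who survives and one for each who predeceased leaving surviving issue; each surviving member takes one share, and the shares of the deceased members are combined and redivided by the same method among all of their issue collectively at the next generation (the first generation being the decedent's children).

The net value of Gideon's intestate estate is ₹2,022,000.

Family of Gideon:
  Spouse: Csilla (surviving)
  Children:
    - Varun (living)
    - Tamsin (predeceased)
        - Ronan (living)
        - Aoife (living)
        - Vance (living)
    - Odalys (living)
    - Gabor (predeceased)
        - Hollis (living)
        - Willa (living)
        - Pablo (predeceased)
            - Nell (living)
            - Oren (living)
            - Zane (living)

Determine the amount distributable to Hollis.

Csilla first takes ₹150,000, leaving a balance of ₹1,872,000. Csilla then takes one-half of the balance (₹936,000), for a total of ₹1,086,000. The remaining ₹936,000 passes to the descendants.
The descendants' portion (₹936,000) is divided at the children's generation into 4 shares of ₹234,000. Varun and Odalys each take ₹234,000. The 2 shares of the deceased (Tamsin and Gabor) are combined into a pool of ₹468,000.
That pool (₹468,000) is divided at the grandchildren's generation into 6 shares of ₹78,000. Ronan, Aoife, Vance, Hollis, and Willa each take ₹78,000. The remaining share for the deceased Pablo (₹78,000) is carried to the next generation.
That pool (₹78,000) is divided at the great-grandchildren's generation equally among Nell, Oren, and Zane: ₹26,000 each.

Hollis receives ₹78,000.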